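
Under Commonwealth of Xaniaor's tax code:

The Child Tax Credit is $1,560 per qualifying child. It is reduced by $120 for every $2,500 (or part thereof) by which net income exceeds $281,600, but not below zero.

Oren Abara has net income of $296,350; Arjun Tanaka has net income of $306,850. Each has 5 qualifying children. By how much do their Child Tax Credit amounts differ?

Oren ($296,350): Child Tax Credit: base = 5 × $1,560 = $7,800. income exceeds $281,600 by $14,750, which is 6 full-or-partial $2,500 increments; reduction = 6 × $120 = $720, leaving $7,080.
Arjun ($306,850): Child Tax Credit: base = 5 × $1,560 = $7,800. income exceeds $281,600 by $25,250, which is 11 full-or-partial $2,500 increments; reduction = 11 × $120 = $1,320, leaving $6,480.
Difference: |$7,080 − $6,480| = $600.

$600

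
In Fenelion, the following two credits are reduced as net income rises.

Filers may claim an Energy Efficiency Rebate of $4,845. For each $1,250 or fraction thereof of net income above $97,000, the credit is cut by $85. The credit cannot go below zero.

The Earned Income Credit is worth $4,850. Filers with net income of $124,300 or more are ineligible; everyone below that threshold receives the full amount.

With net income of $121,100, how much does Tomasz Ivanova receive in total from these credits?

$7,995

Energy Efficiency Rebate: income exceeds $97,000 by $24,100, which is 20 full-or-partial $1,250 increments; reduction = 20 × $85 = $1,700, leaving $3,145.
Earned Income Credit: $121,100 is below the $124,300 cutoff, so the full $4,850 applies.
Total: $3,145 + $4,850 = $7,995.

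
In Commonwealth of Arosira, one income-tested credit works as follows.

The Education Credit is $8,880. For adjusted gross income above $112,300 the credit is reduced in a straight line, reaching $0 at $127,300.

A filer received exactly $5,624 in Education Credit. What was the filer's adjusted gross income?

$117,800

$5,624 is 5,624/8,880 of the full $8,880, so 3,256/8,880 of the $15,000 range has been used: income = $112,300 + $15,000 × 3,256/8,880 = $117,800.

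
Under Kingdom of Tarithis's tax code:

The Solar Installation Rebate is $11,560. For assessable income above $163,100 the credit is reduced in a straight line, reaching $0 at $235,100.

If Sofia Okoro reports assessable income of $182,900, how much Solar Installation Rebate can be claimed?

Solar Installation Rebate: $182,900 is $19,800 into a $72,000 phase-out range, leaving 52,200/72,000 of the credit: $11,560 × 52,200/72,000 = $8,381.

$8,381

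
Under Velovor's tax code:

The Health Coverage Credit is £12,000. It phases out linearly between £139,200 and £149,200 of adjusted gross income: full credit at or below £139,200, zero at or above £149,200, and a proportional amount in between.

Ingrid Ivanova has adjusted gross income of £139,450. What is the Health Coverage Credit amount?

£11,700

Health Coverage Credit: £139,450 is £250 into a £10,000 phase-out range, leaving 9,750/10,000 of the credit: £12,000 × 9,750/10,000 = £11,700.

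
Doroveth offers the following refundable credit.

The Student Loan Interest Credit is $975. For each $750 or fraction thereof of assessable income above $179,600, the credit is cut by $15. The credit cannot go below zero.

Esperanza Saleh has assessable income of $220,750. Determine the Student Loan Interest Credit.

$150

Student Loan Interest Credit: income exceeds $179,600 by $41,150, which is 55 full-or-partial $750 increments; reduction = 55 × $15 = $825, leaving $150.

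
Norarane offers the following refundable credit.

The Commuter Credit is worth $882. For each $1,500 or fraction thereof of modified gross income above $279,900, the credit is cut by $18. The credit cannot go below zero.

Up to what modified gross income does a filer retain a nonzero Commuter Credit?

$351,900

After 48 increments the reduction is 48 × $18 = $864, leaving $18; one more increment wipes it out. Increment 48 ends at excess 48 × $1,500 = $72,000, so the highest qualifying income is $279,900 + $72,000 = $351,900.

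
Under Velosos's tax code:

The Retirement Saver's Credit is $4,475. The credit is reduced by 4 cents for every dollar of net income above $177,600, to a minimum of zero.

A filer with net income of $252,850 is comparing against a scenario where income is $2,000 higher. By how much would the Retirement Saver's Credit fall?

At $252,850 — 4% of the $75,250 excess over $177,600 is $3,010; credit = $4,475 − $3,010 = $1,465.
At $254,850 — 4% of the $77,250 excess over $177,600 is $3,090; credit = $4,475 − $3,090 = $1,385.
Lost: $1,465 − $1,385 = $80.

$80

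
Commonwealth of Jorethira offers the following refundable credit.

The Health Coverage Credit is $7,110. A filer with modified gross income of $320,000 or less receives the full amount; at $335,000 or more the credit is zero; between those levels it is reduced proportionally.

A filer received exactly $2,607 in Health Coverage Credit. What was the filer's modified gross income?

$2,607 is 2,607/7,110 of the full $7,110, so 4,503/7,110 of the $15,000 range has been used: income = $320,000 + $15,000 × 4,503/7,110 = $329,500.

$329,500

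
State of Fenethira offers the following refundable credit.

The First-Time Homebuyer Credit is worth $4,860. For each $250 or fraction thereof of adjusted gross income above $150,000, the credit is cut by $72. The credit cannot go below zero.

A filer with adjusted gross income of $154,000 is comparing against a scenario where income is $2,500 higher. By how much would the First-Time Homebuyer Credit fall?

At $154,000 — income exceeds $150,000 by $4,000, which is 16 full-or-partial $250 increments; reduction = 16 × $72 = $1,152, leaving $3,708.
At $156,500 — income exceeds $150,000 by $6,500, which is 26 full-or-partial $250 increments; reduction = 26 × $72 = $1,872, leaving $2,988.
Lost: $3,708 − $2,988 = $720.

$720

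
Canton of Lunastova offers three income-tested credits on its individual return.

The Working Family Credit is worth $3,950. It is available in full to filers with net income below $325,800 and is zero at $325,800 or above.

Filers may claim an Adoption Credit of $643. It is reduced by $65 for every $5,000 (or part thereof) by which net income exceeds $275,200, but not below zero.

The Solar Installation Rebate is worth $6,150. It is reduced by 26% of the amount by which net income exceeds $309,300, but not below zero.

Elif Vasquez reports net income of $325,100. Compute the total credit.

$5,992

Working Family Credit: $325,100 is below the $325,800 cutoff, so the full $3,950 applies.
Adoption Credit: income exceeds $275,200 by $49,900 → 10 increments × $65 = $650 ≥ base, so the credit is $0.
Solar Installation Rebate: 26% of the $15,800 excess over $309,300 is $4,108; credit = $6,150 − $4,108 = $2,042.
Total: $3,950 + $0 + $2,042 = $5,992.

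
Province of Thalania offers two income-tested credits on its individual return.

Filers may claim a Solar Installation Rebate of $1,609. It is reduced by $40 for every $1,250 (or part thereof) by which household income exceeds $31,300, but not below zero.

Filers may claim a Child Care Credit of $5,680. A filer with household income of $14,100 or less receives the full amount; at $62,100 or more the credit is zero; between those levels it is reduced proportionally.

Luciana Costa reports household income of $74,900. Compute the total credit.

Solar Installation Rebate: income exceeds $31,300 by $43,600, which is 35 full-or-partial $1,250 increments; reduction = 35 × $40 = $1,400, leaving $209.
Child Care Credit: $74,900 is at or above $62,100, so the credit is $0.
Total: $209 + $0 = $209.

$209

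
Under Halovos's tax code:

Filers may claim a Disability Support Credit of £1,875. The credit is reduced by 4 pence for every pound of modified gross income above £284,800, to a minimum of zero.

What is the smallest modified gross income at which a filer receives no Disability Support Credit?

£331,675

The credit falls by 4% of each pound above £284,800, so it reaches zero when the excess is £1,875 / 4% = £46,875: income = £284,800 + £46,875 = £331,675.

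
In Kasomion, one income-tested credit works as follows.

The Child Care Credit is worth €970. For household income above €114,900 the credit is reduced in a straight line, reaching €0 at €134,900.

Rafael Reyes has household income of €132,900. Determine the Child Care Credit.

Child Care Credit: €132,900 is €18,000 into a €20,000 phase-out range, leaving 2,000/20,000 of the credit: €970 × 2,000/20,000 = €97.

€97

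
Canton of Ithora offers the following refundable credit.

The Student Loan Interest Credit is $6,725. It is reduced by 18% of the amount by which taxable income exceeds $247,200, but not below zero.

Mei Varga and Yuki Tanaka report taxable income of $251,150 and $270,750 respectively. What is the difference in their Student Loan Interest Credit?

Mei ($251,150): Student Loan Interest Credit: 18% of the $3,950 excess over $247,200 is $711; credit = $6,725 − $711 = $6,014.
Yuki ($270,750): Student Loan Interest Credit: 18% of the $23,550 excess over $247,200 is $4,239; credit = $6,725 − $4,239 = $2,486.
Difference: |$6,014 − $2,486| = $3,528.

$3,528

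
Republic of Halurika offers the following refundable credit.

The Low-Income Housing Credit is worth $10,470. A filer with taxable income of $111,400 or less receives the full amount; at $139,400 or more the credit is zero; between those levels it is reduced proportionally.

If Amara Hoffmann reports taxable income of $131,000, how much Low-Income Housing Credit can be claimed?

$3,141

Low-Income Housing Credit: $131,000 is $19,600 into a $28,000 phase-out range, leaving 8,400/28,000 of the credit: $10,470 × 8,400/28,000 = $3,141.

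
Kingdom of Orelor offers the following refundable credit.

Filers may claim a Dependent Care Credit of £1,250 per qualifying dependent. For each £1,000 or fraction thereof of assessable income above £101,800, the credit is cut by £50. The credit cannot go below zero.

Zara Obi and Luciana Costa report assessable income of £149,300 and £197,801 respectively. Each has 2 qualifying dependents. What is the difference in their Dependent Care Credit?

Zara (£149,300): Dependent Care Credit: base = 2 × £1,250 = £2,500. income exceeds £101,800 by £47,500, which is 48 full-or-partial £1,000 increments; reduction = 48 × £50 = £2,400, leaving £100.
Luciana (£197,801): Dependent Care Credit: base = 2 × £1,250 = £2,500. income exceeds £101,800 by £96,001 → 97 increments × £50 = £4,850 ≥ base, so the credit is £0.
Difference: |£100 − £0| = £100.

£100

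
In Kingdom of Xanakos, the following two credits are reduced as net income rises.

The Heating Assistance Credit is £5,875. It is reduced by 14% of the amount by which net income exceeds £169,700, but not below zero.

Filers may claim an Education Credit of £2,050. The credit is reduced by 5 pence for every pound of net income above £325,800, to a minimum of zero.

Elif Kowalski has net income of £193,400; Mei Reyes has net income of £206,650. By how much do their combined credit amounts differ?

Elif (£193,400): Heating Assistance Credit: 14% of the £23,700 excess over £169,700 is £3,318; credit = £5,875 − £3,318 = £2,557. Education Credit: £193,400 is at or below the £325,800 threshold, so the full £2,050 applies. total £2,557 + £2,050 = £4,607
Mei (£206,650): Heating Assistance Credit: 14% of the £36,950 excess over £169,700 is £5,173; credit = £5,875 − £5,173 = £702. Education Credit: £206,650 is at or below the £325,800 threshold, so the full £2,050 applies. total £702 + £2,050 = £2,752
Difference: |£4,607 − £2,752| = £1,855.

£1,855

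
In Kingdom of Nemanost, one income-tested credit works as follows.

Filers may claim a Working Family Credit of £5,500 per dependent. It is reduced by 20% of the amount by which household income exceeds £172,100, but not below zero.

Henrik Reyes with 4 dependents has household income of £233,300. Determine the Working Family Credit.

Working Family Credit: base = 4 × £5,500 = £22,000. 20% of the £61,200 excess over £172,100 is £12,240; credit = £22,000 − £12,240 = £9,760.

£9,760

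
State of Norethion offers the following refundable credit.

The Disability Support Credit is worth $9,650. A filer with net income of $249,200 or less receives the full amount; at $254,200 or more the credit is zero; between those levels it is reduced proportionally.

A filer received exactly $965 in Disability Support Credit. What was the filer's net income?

$253,700

$965 is 965/9,650 of the full $9,650, so 8,685/9,650 of the $5,000 range has been used: income = $249,200 + $5,000 × 8,685/9,650 = $253,700.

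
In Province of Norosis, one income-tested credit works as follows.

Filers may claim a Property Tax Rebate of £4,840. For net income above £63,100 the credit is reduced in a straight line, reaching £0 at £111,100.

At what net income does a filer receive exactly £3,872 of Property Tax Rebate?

£72,700

£3,872 is 3,872/4,840 of the full £4,840, so 968/4,840 of the £48,000 range has been used: income = £63,100 + £48,000 × 968/4,840 = £72,700.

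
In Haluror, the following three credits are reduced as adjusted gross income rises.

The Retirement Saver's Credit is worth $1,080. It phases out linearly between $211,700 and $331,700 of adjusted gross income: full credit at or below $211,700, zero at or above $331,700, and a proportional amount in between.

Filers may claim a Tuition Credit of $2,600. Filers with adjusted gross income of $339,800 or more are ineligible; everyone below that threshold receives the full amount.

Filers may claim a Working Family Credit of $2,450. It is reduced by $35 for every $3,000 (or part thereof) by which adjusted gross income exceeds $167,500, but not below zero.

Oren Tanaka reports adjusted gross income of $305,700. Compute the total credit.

Retirement Saver's Credit: $305,700 is $94,000 into a $120,000 phase-out range, leaving 26,000/120,000 of the credit: $1,080 × 26,000/120,000 = $234.
Tuition Credit: $305,700 is below the $339,800 cutoff, so the full $2,600 applies.
Working Family Credit: income exceeds $167,500 by $138,200, which is 47 full-or-partial $3,000 increments; reduction = 47 × $35 = $1,645, leaving $805.
Total: $234 + $2,600 + $805 = $3,639.

$3,639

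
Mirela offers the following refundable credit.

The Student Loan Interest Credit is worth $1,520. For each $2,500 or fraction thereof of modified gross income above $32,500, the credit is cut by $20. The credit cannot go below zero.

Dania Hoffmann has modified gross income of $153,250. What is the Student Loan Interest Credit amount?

Student Loan Interest Credit: income exceeds $32,500 by $120,750, which is 49 full-or-partial $2,500 increments; reduction = 49 × $20 = $980, leaving $540.

$540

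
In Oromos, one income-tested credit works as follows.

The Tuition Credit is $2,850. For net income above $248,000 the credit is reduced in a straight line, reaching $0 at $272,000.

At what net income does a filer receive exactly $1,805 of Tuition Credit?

$1,805 is 1,805/2,850 of the full $2,850, so 1,045/2,850 of the $24,000 range has been used: income = $248,000 + $24,000 × 1,045/2,850 = $256,800.

$256,800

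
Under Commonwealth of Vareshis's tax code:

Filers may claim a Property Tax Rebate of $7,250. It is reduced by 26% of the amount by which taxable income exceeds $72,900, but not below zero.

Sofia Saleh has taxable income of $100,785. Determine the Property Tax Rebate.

$0

Property Tax Rebate: 26% of the $27,885 excess over $72,900 is $7,250.10 ≥ base, so the credit is $0.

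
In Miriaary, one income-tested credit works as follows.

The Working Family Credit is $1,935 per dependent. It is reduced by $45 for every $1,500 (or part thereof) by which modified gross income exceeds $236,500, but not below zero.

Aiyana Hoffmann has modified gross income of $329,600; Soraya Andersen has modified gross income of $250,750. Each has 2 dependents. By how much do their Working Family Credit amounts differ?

$2,385

Aiyana ($329,600): Working Family Credit: base = 2 × $1,935 = $3,870. income exceeds $236,500 by $93,100, which is 63 full-or-partial $1,500 increments; reduction = 63 × $45 = $2,835, leaving $1,035.
Soraya ($250,750): Working Family Credit: base = 2 × $1,935 = $3,870. income exceeds $236,500 by $14,250, which is 10 full-or-partial $1,500 increments; reduction = 10 × $45 = $450, leaving $3,420.
Difference: |$1,035 − $3,420| = $2,385.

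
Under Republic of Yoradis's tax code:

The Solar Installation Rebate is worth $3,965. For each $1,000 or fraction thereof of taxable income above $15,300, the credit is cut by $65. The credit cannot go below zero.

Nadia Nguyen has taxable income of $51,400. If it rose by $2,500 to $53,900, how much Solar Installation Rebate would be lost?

$130

At $51,400 — income exceeds $15,300 by $36,100, which is 37 full-or-partial $1,000 increments; reduction = 37 × $65 = $2,405, leaving $1,560.
At $53,900 — income exceeds $15,300 by $38,600, which is 39 full-or-partial $1,000 increments; reduction = 39 × $65 = $2,535, leaving $1,430.
Lost: $1,560 − $1,430 = $130.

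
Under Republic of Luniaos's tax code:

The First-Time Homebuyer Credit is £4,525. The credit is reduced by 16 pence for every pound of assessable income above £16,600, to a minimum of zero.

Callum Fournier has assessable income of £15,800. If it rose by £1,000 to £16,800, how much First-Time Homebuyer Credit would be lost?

£32

At £15,800 — £15,800 is at or below the £16,600 threshold, so the full £4,525 applies.
At £16,800 — 16% of the £200 excess over £16,600 is £32; credit = £4,525 − £32 = £4,493.
Lost: £4,525 − £4,493 = £32.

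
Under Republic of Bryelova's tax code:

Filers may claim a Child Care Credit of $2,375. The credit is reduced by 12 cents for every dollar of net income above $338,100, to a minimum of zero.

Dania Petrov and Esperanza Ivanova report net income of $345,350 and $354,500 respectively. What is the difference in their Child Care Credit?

Dania ($345,350): Child Care Credit: 12% of the $7,250 excess over $338,100 is $870; credit = $2,375 − $870 = $1,505.
Esperanza ($354,500): Child Care Credit: 12% of the $16,400 excess over $338,100 is $1,968; credit = $2,375 − $1,968 = $407.
Difference: |$1,505 − $407| = $1,098.

$1,098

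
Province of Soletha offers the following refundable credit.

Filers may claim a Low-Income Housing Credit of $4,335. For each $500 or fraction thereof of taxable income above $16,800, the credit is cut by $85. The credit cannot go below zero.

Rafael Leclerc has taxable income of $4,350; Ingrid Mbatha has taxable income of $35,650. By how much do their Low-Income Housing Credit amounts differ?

$3,230

Rafael ($4,350): Low-Income Housing Credit: $4,350 is at or below the $16,800 threshold, so the full $4,335 applies.
Ingrid ($35,650): Low-Income Housing Credit: income exceeds $16,800 by $18,850, which is 38 full-or-partial $500 increments; reduction = 38 × $85 = $3,230, leaving $1,105.
Difference: |$4,335 − $1,105| = $3,230.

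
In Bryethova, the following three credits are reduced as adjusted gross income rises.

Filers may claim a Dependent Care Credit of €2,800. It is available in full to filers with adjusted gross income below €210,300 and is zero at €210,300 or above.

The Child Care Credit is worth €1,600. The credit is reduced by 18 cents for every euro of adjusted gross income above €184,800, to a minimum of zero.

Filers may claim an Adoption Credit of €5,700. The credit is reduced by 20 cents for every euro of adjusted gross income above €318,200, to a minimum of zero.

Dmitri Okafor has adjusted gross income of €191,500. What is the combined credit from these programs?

€8,894

Dependent Care Credit: €191,500 is below the €210,300 cutoff, so the full €2,800 applies.
Child Care Credit: 18% of the €6,700 excess over €184,800 is €1,206; credit = €1,600 − €1,206 = €394.
Adoption Credit: €191,500 is at or below the €318,200 threshold, so the full €5,700 applies.
Total: €2,800 + €394 + €5,700 = €8,894.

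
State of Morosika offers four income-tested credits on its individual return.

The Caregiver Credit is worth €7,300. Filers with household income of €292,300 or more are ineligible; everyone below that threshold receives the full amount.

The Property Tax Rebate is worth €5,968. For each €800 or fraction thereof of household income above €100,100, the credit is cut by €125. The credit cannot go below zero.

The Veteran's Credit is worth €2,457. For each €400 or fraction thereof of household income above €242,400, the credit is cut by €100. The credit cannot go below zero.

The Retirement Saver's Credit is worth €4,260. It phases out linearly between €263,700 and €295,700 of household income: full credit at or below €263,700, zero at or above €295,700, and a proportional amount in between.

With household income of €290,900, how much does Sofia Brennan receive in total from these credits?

Caregiver Credit: €290,900 is below the €292,300 cutoff, so the full €7,300 applies.
Property Tax Rebate: income exceeds €100,100 by €190,800 → 239 increments × €125 = €29,875 ≥ base, so the credit is €0.
Veteran's Credit: income exceeds €242,400 by €48,500 → 122 increments × €100 = €12,200 ≥ base, so the credit is €0.
Retirement Saver's Credit: €290,900 is €27,200 into a €32,000 phase-out range, leaving 4,800/32,000 of the credit: €4,260 × 4,800/32,000 = €639.
Total: €7,300 + €0 + €0 + €639 = €7,939.

€7,939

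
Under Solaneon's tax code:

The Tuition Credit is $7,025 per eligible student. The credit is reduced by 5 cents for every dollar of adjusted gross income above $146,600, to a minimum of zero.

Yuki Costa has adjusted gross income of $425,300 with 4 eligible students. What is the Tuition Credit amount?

$14,165

Tuition Credit: base = 4 × $7,025 = $28,100. 5% of the $278,700 excess over $146,600 is $13,935; credit = $28,100 − $13,935 = $14,165.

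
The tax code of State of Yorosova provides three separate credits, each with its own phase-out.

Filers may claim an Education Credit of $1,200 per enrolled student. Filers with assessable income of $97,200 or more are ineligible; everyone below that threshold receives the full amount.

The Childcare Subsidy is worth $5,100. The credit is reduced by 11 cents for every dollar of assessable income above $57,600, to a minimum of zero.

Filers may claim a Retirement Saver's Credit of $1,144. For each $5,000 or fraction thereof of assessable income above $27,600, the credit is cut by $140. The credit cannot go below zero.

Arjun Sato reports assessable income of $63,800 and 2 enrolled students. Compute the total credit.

Education Credit: base = 2 × $1,200 = $2,400. $63,800 is below the $97,200 cutoff, so the full $2,400 applies.
Childcare Subsidy: 11% of the $6,200 excess over $57,600 is $682; credit = $5,100 − $682 = $4,418.
Retirement Saver's Credit: income exceeds $27,600 by $36,200, which is 8 full-or-partial $5,000 increments; reduction = 8 × $140 = $1,120, leaving $24.
Total: $2,400 + $4,418 + $24 = $6,842.

$6,842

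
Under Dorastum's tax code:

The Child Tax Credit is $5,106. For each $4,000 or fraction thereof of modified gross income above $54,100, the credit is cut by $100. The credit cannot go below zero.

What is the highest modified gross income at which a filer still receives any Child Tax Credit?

After 51 increments the reduction is 51 × $100 = $5,100, leaving $6; one more increment wipes it out. Increment 51 ends at excess 51 × $4,000 = $204,000, so the highest qualifying income is $54,100 + $204,000 = $258,100.

$258,100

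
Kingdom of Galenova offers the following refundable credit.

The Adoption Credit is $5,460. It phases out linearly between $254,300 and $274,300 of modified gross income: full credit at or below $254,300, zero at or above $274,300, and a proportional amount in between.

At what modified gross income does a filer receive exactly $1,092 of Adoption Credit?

$1,092 is 1,092/5,460 of the full $5,460, so 4,368/5,460 of the $20,000 range has been used: income = $254,300 + $20,000 × 4,368/5,460 = $270,300.

$270,300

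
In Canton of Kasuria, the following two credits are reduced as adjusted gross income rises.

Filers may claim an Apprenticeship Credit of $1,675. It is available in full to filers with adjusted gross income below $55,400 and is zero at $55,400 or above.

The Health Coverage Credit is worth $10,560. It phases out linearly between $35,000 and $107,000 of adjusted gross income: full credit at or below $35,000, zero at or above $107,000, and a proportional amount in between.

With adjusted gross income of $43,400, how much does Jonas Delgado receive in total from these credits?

$11,003

Apprenticeship Credit: $43,400 is below the $55,400 cutoff, so the full $1,675 applies.
Health Coverage Credit: $43,400 is $8,400 into a $72,000 phase-out range, leaving 63,600/72,000 of the credit: $10,560 × 63,600/72,000 = $9,328.
Total: $1,675 + $9,328 = $11,003.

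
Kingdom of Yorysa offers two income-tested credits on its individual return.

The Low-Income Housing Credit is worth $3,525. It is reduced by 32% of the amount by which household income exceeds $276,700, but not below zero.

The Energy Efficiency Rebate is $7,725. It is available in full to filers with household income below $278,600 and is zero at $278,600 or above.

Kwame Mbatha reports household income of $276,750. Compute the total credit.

Low-Income Housing Credit: 32% of the $50 excess over $276,700 is $16; credit = $3,525 − $16 = $3,509.
Energy Efficiency Rebate: $276,750 is below the $278,600 cutoff, so the full $7,725 applies.
Total: $3,509 + $7,725 = $11,234.

$11,234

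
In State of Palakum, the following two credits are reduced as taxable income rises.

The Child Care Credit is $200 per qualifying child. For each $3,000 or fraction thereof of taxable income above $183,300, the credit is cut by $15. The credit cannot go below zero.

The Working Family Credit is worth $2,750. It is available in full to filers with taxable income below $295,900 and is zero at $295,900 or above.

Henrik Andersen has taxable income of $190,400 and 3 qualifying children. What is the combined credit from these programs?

$3,305

Child Care Credit: base = 3 × $200 = $600. income exceeds $183,300 by $7,100, which is 3 full-or-partial $3,000 increments; reduction = 3 × $15 = $45, leaving $555.
Working Family Credit: $190,400 is below the $295,900 cutoff, so the full $2,750 applies.
Total: $555 + $2,750 = $3,305.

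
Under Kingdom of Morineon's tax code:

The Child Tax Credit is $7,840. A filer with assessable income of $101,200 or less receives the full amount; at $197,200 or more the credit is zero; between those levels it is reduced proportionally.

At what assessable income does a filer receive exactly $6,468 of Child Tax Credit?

$6,468 is 6,468/7,840 of the full $7,840, so 1,372/7,840 of the $96,000 range has been used: income = $101,200 + $96,000 × 1,372/7,840 = $118,000.

$118,000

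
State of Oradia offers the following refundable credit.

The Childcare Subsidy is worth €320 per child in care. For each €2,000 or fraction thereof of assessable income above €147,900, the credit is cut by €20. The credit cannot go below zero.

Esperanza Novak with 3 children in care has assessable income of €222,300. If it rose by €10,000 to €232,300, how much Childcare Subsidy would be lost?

€100

At €222,300 — base = 3 × €320 = €960. income exceeds €147,900 by €74,400, which is 38 full-or-partial €2,000 increments; reduction = 38 × €20 = €760, leaving €200.
At €232,300 — base = 3 × €320 = €960. income exceeds €147,900 by €84,400, which is 43 full-or-partial €2,000 increments; reduction = 43 × €20 = €860, leaving €100.
Lost: €200 − €100 = €100.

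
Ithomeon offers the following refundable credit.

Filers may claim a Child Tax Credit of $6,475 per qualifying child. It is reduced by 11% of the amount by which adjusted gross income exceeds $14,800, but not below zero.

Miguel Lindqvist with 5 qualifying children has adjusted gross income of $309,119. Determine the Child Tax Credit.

$0

Child Tax Credit: base = 5 × $6,475 = $32,375. 11% of the $294,319 excess over $14,800 is $32,375.09 ≥ base, so the credit is $0.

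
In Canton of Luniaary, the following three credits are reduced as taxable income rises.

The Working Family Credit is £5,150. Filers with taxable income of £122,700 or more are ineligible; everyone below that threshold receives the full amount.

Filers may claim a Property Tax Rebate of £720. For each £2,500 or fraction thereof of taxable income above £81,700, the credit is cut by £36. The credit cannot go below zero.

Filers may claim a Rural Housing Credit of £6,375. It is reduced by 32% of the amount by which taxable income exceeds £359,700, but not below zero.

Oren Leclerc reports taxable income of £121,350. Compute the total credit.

£11,669

Working Family Credit: £121,350 is below the £122,700 cutoff, so the full £5,150 applies.
Property Tax Rebate: income exceeds £81,700 by £39,650, which is 16 full-or-partial £2,500 increments; reduction = 16 × £36 = £576, leaving £144.
Rural Housing Credit: £121,350 is at or below the £359,700 threshold, so the full £6,375 applies.
Total: £5,150 + £144 + £6,375 = £11,669.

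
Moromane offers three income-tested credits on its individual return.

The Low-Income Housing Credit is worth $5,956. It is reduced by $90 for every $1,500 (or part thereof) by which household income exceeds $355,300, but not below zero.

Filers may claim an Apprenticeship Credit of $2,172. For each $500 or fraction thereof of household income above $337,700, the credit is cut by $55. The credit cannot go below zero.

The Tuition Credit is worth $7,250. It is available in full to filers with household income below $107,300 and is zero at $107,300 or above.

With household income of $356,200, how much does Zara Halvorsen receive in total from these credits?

Low-Income Housing Credit: income exceeds $355,300 by $900, which is 1 full-or-partial $1,500 increment; reduction = 1 × $90 = $90, leaving $5,866.
Apprenticeship Credit: income exceeds $337,700 by $18,500, which is 37 full-or-partial $500 increments; reduction = 37 × $55 = $2,035, leaving $137.
Tuition Credit: $356,200 meets or exceeds the $107,300 cutoff, so the credit is $0.
Total: $5,866 + $137 + $0 = $6,003.

$6,003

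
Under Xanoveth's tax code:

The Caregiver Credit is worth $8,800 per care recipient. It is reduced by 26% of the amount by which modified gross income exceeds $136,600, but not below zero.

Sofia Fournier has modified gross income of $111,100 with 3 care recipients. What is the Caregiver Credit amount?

Caregiver Credit: base = 3 × $8,800 = $26,400. $111,100 is at or below the $136,600 threshold, so the full $26,400 applies.

$26,400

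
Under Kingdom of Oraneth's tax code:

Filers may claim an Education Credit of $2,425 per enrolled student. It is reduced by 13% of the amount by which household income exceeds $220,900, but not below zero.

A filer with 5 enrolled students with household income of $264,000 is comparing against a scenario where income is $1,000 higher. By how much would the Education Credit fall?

$130

At $264,000 — base = 5 × $2,425 = $12,125. 13% of the $43,100 excess over $220,900 is $5,603; credit = $12,125 − $5,603 = $6,522.
At $265,000 — base = 5 × $2,425 = $12,125. 13% of the $44,100 excess over $220,900 is $5,733; credit = $12,125 − $5,733 = $6,392.
Lost: $6,522 − $6,392 = $130.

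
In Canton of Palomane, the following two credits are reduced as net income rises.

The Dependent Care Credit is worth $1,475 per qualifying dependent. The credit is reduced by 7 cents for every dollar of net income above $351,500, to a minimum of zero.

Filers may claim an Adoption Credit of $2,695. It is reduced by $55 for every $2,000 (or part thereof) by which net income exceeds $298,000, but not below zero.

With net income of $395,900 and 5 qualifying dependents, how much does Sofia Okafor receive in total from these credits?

$4,267

Dependent Care Credit: base = 5 × $1,475 = $7,375. 7% of the $44,400 excess over $351,500 is $3,108; credit = $7,375 − $3,108 = $4,267.
Adoption Credit: income exceeds $298,000 by $97,900 → 49 increments × $55 = $2,695 ≥ base, so the credit is $0.
Total: $4,267 + $0 = $4,267.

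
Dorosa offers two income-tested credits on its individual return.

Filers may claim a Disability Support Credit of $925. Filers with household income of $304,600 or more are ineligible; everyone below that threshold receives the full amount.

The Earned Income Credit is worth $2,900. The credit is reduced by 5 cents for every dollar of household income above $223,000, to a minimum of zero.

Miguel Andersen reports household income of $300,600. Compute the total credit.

$925

Disability Support Credit: $300,600 is below the $304,600 cutoff, so the full $925 applies.
Earned Income Credit: 5% of the $77,600 excess over $223,000 is $3,880 ≥ base, so the credit is $0.
Total: $925 + $0 = $925.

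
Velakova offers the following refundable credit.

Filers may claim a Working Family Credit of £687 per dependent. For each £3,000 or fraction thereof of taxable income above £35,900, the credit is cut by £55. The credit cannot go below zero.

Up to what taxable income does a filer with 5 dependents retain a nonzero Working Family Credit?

Full credit = 5 × £687 = £3,435.
After 62 increments the reduction is 62 × £55 = £3,410, leaving £25; one more increment wipes it out. Increment 62 ends at excess 62 × £3,000 = £186,000, so the highest qualifying income is £35,900 + £186,000 = £221,900.

£221,900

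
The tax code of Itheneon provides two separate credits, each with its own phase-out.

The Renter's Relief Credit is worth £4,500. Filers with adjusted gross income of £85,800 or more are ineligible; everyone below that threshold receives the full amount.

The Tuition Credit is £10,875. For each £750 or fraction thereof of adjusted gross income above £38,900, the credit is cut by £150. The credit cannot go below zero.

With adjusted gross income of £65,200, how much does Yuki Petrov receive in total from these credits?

£9,975

Renter's Relief Credit: £65,200 is below the £85,800 cutoff, so the full £4,500 applies.
Tuition Credit: income exceeds £38,900 by £26,300, which is 36 full-or-partial £750 increments; reduction = 36 × £150 = £5,400, leaving £5,475.
Total: £4,500 + £5,475 = £9,975.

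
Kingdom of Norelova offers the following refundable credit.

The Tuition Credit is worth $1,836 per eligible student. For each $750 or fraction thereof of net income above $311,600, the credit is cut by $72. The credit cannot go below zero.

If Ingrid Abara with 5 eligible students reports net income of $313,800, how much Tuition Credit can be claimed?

$8,964

Tuition Credit: base = 5 × $1,836 = $9,180. income exceeds $311,600 by $2,200, which is 3 full-or-partial $750 increments; reduction = 3 × $72 = $216, leaving $8,964.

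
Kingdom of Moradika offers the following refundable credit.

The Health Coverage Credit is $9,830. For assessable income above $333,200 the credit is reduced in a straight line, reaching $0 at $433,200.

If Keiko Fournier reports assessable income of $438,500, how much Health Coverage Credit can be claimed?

$0

Health Coverage Credit: $438,500 is at or above $433,200, so the credit is $0.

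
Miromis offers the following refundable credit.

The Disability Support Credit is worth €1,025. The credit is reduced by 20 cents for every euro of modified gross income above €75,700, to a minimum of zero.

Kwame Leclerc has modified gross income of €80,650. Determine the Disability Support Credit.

Disability Support Credit: 20% of the €4,950 excess over €75,700 is €990; credit = €1,025 − €990 = €35.

€35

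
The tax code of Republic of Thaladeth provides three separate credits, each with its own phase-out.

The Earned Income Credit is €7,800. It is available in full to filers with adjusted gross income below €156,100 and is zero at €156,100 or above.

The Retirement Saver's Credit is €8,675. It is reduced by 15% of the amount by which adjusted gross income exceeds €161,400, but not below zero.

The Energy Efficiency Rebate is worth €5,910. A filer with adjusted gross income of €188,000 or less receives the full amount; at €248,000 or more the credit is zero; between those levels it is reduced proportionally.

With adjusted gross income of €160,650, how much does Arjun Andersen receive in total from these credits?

Earned Income Credit: €160,650 meets or exceeds the €156,100 cutoff, so the credit is €0.
Retirement Saver's Credit: €160,650 is at or below the €161,400 threshold, so the full €8,675 applies.
Energy Efficiency Rebate: €160,650 is at or below the €188,000 threshold, so the full €5,910 applies.
Total: €0 + €8,675 + €5,910 = €14,585.

€14,585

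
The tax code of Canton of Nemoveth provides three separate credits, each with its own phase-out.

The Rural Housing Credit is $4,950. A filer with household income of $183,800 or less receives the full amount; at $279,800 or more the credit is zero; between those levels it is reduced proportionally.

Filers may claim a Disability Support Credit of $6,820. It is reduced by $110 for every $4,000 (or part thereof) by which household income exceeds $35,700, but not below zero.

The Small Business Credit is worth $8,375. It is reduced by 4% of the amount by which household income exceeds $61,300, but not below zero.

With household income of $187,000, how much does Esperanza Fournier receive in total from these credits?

Rural Housing Credit: $187,000 is $3,200 into a $96,000 phase-out range, leaving 92,800/96,000 of the credit: $4,950 × 92,800/96,000 = $4,785.
Disability Support Credit: income exceeds $35,700 by $151,300, which is 38 full-or-partial $4,000 increments; reduction = 38 × $110 = $4,180, leaving $2,640.
Small Business Credit: 4% of the $125,700 excess over $61,300 is $5,028; credit = $8,375 − $5,028 = $3,347.
Total: $4,785 + $2,640 + $3,347 = $10,772.

$10,772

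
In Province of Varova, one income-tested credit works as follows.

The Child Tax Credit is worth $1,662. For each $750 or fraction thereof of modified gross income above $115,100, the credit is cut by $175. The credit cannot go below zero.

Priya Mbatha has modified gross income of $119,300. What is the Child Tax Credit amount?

Child Tax Credit: income exceeds $115,100 by $4,200, which is 6 full-or-partial $750 increments; reduction = 6 × $175 = $1,050, leaving $612.

$612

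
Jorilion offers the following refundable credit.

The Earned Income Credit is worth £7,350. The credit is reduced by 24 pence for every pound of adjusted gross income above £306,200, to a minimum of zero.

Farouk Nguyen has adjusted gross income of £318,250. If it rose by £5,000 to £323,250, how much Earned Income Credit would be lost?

At £318,250 — 24% of the £12,050 excess over £306,200 is £2,892; credit = £7,350 − £2,892 = £4,458.
At £323,250 — 24% of the £17,050 excess over £306,200 is £4,092; credit = £7,350 − £4,092 = £3,258.
Lost: £4,458 − £3,258 = £1,200.

£1,200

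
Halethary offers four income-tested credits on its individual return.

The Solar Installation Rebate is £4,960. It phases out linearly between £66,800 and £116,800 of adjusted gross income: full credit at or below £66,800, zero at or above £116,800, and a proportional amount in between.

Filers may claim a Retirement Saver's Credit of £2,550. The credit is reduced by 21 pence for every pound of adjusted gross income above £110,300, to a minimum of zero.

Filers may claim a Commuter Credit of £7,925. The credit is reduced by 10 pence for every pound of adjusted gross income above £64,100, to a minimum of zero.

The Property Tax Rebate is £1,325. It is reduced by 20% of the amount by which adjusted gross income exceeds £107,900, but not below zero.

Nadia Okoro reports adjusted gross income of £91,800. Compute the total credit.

Solar Installation Rebate: £91,800 is £25,000 into a £50,000 phase-out range, leaving 25,000/50,000 of the credit: £4,960 × 25,000/50,000 = £2,480.
Retirement Saver's Credit: £91,800 is at or below the £110,300 threshold, so the full £2,550 applies.
Commuter Credit: 10% of the £27,700 excess over £64,100 is £2,770; credit = £7,925 − £2,770 = £5,155.
Property Tax Rebate: £91,800 is at or below the £107,900 threshold, so the full £1,325 applies.
Total: £2,480 + £2,550 + £5,155 + £1,325 = £11,510.

£11,510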